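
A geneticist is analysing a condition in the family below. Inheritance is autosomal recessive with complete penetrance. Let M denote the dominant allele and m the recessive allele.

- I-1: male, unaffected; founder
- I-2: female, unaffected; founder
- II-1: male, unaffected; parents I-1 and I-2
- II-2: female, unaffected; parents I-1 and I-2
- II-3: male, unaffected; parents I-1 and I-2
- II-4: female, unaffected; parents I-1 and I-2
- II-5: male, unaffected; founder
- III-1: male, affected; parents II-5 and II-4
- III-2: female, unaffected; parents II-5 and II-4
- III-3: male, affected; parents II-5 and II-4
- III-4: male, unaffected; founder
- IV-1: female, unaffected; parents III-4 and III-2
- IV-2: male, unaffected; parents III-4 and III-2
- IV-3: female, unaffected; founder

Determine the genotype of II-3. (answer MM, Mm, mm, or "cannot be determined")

II-3's phenotype allows MM or Mm, and no parent or child forces a single allele at both positions; consistent genotype assignments exist with II-3 as MM or Mm.

cannot be determined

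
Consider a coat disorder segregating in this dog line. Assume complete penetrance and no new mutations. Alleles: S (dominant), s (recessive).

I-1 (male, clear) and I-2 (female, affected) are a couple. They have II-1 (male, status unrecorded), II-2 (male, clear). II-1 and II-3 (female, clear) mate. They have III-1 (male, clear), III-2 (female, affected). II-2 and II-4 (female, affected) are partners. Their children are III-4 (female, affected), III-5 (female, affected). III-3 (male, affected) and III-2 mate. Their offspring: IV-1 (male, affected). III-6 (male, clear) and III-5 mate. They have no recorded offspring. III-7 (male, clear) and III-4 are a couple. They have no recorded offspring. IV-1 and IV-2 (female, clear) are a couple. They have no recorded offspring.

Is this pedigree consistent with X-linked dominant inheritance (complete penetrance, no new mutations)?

Yes

A consistent assignment under X-linked dominant exists: I-1 X^s Y, I-2 X^S X^s, II-1 X^S Y, II-2 X^s Y, II-3 X^s X^s, II-4 X^S X^S, III-1 X^s Y, III-2 X^S X^s, III-3 X^S Y, III-4 X^S X^s, III-5 X^S X^s, III-6 X^s Y, III-7 X^s Y, IV-1 X^S Y, IV-2 X^s X^s.
In this assignment every recorded phenotype matches its genotype and every non-founder's genotype is obtainable from its parents' genotypes, so the pedigree is consistent.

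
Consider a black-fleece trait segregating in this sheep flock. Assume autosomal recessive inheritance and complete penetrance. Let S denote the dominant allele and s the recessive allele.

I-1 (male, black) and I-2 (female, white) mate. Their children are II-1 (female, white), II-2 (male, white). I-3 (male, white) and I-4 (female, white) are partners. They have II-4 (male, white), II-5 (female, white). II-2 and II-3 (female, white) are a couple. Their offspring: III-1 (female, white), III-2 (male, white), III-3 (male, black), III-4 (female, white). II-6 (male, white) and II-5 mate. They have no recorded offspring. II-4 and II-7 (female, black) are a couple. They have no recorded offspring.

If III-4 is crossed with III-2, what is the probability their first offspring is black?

1/9

II-2 is white so carries S and received s from I-1 (ss), so II-2 is Ss.
II-3 is white so carries S and passed s to III-3 (ss), so II-3 is Ss.
III-4 is a white offspring of II-2 (Ss) × II-3 (Ss), whose cross gives 1/4 SS : 1/2 Ss : 1/4 ss; conditioning on being white, III-4 is SS with probability 1/3, Ss with probability 2/3.
III-2 is a white offspring of II-2 (Ss) × II-3 (Ss), whose cross gives 1/4 SS : 1/2 Ss : 1/4 ss; conditioning on being white, III-2 is SS with probability 1/3, Ss with probability 2/3.
Summing over parental genotype combinations, P(offspring is black) = 4/9·1/4 = 1/9.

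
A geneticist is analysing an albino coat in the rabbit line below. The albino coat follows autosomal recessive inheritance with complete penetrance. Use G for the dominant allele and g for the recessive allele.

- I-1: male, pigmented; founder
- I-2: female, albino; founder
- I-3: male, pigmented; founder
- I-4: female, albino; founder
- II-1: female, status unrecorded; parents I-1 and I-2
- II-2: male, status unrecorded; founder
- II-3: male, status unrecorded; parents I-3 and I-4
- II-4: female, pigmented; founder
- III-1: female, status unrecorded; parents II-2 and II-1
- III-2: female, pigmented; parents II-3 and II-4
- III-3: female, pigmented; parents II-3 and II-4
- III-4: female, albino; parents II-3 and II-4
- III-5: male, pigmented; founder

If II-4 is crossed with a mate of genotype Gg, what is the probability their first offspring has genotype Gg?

1/2

II-4 is pigmented so carries G and passed g to III-4 (gg), so II-4 is Gg.
The cross gives 1/4 GG : 1/2 Gg : 1/4 gg, so P(offspring has genotype Gg) = 1/2.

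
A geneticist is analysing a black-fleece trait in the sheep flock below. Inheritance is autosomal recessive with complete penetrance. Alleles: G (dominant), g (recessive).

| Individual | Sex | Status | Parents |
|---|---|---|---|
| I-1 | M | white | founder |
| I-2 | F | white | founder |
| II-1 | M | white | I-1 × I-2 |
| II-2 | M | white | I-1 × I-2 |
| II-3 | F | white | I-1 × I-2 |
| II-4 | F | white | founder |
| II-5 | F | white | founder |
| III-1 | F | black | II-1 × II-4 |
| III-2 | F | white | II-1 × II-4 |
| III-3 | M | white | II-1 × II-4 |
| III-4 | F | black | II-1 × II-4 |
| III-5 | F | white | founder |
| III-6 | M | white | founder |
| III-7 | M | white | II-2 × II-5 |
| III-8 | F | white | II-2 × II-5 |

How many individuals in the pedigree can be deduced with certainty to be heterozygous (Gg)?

Obligate heterozygotes: II-1 is white so carries G and passed g to III-1 (gg), so II-1 is Gg; II-4 is white so carries G and passed g to III-1 (gg), so II-4 is Gg.
Every other individual is either homozygous by phenotype or has at least one consistent homozygous assignment, so the count is 2.

2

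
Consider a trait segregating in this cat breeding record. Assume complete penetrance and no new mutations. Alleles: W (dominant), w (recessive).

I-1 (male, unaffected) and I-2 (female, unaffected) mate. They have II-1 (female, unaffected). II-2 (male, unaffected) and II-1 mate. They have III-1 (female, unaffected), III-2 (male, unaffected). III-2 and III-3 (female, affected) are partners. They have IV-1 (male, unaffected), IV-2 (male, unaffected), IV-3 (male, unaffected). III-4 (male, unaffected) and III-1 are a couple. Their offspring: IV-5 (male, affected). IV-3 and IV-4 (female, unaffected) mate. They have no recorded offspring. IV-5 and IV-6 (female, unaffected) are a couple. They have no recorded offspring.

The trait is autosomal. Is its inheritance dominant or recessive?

III-4 and III-1 are both unaffected yet have an affected child IV-5. Under dominance, an affected child requires at least one affected parent, so the trait cannot be dominant.

recessive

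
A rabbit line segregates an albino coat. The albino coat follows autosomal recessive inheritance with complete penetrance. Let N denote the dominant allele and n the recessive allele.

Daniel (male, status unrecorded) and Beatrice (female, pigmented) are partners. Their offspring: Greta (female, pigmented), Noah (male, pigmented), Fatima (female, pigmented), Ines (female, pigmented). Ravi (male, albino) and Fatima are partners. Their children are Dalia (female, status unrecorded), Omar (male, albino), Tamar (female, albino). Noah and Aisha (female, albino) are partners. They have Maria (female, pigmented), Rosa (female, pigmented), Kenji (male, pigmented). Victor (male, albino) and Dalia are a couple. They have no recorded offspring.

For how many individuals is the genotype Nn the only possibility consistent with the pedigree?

Obligate heterozygotes: Fatima is pigmented so carries N and passed n to Omar (nn), so Fatima is Nn; Maria is pigmented so carries N and received n from Aisha (nn), so Maria is Nn; Rosa is pigmented so carries N and received n from Aisha (nn), so Rosa is Nn; Kenji is pigmented so carries N and received n from Aisha (nn), so Kenji is Nn.
Every other individual is either homozygous by phenotype or has at least one consistent homozygous assignment, so the count is 4.

4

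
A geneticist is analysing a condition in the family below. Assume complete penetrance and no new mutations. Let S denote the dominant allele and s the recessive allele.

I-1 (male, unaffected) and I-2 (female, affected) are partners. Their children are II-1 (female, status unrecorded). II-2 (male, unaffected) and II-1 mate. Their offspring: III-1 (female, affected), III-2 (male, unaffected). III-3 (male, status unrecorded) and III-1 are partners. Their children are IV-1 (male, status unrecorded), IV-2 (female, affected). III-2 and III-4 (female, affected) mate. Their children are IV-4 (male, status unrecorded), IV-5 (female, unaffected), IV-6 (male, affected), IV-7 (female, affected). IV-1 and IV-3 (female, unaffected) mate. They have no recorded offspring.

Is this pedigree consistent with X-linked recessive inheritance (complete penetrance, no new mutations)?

Under X-linked recessive, III-1 (affected, female) cannot arise from II-2 (unaffected) × II-1 (unrecorded).

No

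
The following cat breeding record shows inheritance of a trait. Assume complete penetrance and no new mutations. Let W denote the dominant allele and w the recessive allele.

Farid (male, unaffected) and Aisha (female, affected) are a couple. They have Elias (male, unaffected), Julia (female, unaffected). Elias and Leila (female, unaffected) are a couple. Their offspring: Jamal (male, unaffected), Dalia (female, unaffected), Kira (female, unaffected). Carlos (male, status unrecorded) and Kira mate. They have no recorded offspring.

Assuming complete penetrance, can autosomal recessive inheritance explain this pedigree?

Yes

A consistent assignment under autosomal recessive exists: Farid WW, Aisha ww, Elias Ww, Julia Ww, Leila WW, Jamal WW, Dalia WW, Kira WW, Carlos WW.
In this assignment every recorded phenotype matches its genotype and every non-founder's genotype is obtainable from its parents' genotypes, so the pedigree is consistent.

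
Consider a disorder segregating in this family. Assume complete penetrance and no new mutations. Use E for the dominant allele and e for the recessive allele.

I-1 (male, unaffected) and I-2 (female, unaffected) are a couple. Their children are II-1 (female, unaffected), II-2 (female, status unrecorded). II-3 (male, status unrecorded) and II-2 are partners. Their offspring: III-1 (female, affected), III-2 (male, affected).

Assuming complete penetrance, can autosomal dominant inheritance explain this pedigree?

A consistent assignment under autosomal dominant exists: I-1 ee, I-2 ee, II-1 ee, II-2 ee, II-3 EE, III-1 Ee, III-2 Ee.
In this assignment every recorded phenotype matches its genotype and every non-founder's genotype is obtainable from its parents' genotypes, so the pedigree is consistent.

Yes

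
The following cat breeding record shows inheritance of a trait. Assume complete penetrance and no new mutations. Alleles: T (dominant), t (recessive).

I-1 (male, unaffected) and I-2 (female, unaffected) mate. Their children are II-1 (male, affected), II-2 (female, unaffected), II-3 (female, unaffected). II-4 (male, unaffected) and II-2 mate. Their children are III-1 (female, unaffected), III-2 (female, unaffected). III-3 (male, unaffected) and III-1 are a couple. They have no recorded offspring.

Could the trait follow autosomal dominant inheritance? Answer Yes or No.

No

Under autosomal dominant, II-1 (affected, male) cannot arise from I-1 (unaffected) × I-2 (unaffected).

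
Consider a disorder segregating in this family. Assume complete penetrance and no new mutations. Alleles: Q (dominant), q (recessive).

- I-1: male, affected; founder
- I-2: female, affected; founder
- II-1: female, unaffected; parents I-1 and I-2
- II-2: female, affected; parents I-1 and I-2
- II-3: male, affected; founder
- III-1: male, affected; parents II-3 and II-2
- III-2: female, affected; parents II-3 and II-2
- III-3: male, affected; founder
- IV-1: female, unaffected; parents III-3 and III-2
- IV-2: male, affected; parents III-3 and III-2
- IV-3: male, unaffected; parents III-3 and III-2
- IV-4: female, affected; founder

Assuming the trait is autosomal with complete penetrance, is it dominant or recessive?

dominant

I-1 and I-2 are both affected yet have an unaffected child II-1. Under a recessive model two affected parents are homozygous and every child would be affected, so the trait cannot be recessive.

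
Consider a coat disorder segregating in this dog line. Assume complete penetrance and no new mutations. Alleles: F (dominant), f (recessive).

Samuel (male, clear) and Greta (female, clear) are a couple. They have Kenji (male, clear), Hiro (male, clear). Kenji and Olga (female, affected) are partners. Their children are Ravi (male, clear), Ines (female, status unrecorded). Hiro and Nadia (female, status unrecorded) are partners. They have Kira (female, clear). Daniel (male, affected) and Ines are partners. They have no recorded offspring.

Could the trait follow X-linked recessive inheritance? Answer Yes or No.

Under X-linked recessive, Ravi (clear, male) cannot arise from Kenji (clear) × Olga (affected).

No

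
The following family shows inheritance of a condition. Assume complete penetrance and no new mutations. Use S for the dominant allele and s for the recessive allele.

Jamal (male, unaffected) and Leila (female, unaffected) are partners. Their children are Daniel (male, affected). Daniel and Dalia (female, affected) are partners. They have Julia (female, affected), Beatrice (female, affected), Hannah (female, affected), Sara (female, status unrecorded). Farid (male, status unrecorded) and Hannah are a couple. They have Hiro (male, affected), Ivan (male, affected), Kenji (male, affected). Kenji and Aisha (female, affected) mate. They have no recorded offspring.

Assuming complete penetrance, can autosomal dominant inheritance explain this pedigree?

No

Under autosomal dominant, Daniel (affected, male) cannot arise from Jamal (unaffected) × Leila (unaffected).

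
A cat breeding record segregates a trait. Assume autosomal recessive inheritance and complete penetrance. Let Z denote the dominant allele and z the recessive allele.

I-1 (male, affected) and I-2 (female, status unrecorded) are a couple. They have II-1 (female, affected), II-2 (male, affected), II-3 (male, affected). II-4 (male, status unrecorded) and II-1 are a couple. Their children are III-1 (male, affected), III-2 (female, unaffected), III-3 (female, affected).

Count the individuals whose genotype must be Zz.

Obligate heterozygotes: II-4 passed Z to III-2 (Zz, whose z came from II-1) and passed z to III-1 (zz), so II-4 is Zz; III-2 is unaffected so carries Z and received z from II-1 (zz), so III-2 is Zz.
Every other individual is either homozygous by phenotype or has at least one consistent homozygous assignment, so the count is 2.

2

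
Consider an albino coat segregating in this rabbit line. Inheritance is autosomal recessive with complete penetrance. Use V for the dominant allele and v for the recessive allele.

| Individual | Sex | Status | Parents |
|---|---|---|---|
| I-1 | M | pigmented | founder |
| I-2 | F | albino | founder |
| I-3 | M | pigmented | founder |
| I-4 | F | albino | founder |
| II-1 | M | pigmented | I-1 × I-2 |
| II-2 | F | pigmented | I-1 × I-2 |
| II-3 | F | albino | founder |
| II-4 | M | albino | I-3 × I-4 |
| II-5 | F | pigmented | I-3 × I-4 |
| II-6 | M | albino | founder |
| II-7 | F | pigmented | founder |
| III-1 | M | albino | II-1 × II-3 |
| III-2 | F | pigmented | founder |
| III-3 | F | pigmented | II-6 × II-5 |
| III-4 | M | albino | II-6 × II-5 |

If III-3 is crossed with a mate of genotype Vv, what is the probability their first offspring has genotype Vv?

1/2

III-3 is pigmented so carries V and received v from II-6 (vv), so III-3 is Vv.
The cross gives 1/4 VV : 1/2 Vv : 1/4 vv, so P(offspring has genotype Vv) = 1/2.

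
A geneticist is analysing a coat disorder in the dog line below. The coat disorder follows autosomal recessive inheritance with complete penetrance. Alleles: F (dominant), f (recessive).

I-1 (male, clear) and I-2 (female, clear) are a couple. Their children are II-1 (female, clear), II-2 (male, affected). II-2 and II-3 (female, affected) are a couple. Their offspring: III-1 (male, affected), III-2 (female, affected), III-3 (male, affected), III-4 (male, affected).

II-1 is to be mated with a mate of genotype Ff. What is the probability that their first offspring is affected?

I-1 is clear so carries F and passed f to II-2 (ff), so I-1 is Ff.
I-2 is clear so carries F and passed f to II-2 (ff), so I-2 is Ff.
II-1 is a clear offspring of I-1 (Ff) × I-2 (Ff), whose cross gives 1/4 FF : 1/2 Ff : 1/4 ff; conditioning on being clear, II-1 is FF with probability 1/3, Ff with probability 2/3.
Summing over parental genotype combinations, P(offspring is affected) = 2/3·1/4 = 1/6.

1/6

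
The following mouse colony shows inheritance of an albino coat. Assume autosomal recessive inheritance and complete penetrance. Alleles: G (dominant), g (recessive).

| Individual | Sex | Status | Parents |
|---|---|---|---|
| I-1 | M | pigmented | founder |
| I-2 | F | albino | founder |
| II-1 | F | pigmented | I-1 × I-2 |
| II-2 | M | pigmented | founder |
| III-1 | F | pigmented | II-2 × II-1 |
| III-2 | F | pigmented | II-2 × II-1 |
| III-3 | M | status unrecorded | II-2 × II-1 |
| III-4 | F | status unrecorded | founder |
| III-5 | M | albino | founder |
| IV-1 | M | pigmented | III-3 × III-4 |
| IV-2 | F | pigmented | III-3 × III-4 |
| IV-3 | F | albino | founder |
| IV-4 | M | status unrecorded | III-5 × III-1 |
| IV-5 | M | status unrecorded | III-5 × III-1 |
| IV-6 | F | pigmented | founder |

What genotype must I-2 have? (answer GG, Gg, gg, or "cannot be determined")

I-2 is albino, so I-2 is gg.

gg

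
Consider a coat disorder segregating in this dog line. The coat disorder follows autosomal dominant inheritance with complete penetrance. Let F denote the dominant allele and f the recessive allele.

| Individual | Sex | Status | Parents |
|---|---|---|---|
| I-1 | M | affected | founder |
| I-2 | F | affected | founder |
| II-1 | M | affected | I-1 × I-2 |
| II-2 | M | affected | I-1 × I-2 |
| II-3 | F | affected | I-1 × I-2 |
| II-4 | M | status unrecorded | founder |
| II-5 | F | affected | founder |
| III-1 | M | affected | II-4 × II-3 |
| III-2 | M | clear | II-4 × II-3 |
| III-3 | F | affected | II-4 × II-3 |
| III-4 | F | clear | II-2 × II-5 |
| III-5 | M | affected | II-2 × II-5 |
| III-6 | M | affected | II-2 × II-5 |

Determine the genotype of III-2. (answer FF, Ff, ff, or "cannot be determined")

III-2 is clear, so III-2 is ff.

ff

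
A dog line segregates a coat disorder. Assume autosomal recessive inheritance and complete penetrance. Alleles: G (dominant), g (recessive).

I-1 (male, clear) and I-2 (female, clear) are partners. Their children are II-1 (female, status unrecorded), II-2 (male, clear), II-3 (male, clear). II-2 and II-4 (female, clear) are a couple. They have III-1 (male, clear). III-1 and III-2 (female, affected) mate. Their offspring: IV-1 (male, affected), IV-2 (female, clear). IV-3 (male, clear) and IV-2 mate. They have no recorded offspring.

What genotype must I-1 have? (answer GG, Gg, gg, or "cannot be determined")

I-1's phenotype allows GG or Gg, and no parent or child forces a single allele at both positions; consistent genotype assignments exist with I-1 as GG or Gg.

cannot be determined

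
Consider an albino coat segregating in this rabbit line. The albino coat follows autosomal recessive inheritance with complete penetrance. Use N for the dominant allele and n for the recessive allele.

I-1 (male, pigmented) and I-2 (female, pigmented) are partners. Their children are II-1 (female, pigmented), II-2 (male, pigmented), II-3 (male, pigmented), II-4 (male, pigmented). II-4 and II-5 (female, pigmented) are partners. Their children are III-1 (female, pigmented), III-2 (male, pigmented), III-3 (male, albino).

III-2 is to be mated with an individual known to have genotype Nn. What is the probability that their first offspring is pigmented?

II-4 is pigmented so carries N and passed n to III-3 (nn), so II-4 is Nn.
II-5 is pigmented so carries N and passed n to III-3 (nn), so II-5 is Nn.
III-2 is a pigmented offspring of II-4 (Nn) × II-5 (Nn), whose cross gives 1/4 NN : 1/2 Nn : 1/4 nn; conditioning on being pigmented, III-2 is NN with probability 1/3, Nn with probability 2/3.
Summing over parental genotype combinations, P(offspring is pigmented) = 1/3·1 + 2/3·3/4 = 5/6.

5/6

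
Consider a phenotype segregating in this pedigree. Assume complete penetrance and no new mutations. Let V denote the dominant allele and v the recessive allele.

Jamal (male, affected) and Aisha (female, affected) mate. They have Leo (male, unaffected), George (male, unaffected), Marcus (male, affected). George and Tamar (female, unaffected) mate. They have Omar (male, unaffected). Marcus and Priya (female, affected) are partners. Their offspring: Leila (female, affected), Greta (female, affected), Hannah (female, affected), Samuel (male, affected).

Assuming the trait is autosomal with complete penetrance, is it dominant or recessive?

dominant

Jamal and Aisha are both affected yet have an unaffected child Leo. Under a recessive model two affected parents are homozygous and every child would be affected, so the trait cannot be recessive.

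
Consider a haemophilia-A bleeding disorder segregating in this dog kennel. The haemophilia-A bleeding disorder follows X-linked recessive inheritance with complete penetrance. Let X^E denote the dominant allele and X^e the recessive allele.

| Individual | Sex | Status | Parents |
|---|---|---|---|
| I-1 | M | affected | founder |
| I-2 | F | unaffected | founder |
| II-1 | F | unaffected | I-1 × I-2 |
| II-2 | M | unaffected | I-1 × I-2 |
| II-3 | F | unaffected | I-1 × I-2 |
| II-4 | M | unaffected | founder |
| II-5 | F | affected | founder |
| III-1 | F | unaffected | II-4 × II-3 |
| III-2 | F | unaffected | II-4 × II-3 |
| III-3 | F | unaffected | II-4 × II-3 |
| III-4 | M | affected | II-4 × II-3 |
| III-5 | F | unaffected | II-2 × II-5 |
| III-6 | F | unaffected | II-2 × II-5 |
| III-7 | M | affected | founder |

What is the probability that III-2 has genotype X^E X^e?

II-4 is unaffected, so II-4 is X^E Y.
II-3 is unaffected so carries E and received e from I-1 (X^e Y), so II-3 is X^E X^e.
Their cross gives offspring ratios 1/2 X^E X^E : 1/2 X^E X^e. Conditioning on III-2 being unaffected, P(X^E X^e) = 1/2 / 1 = 1/2.

1/2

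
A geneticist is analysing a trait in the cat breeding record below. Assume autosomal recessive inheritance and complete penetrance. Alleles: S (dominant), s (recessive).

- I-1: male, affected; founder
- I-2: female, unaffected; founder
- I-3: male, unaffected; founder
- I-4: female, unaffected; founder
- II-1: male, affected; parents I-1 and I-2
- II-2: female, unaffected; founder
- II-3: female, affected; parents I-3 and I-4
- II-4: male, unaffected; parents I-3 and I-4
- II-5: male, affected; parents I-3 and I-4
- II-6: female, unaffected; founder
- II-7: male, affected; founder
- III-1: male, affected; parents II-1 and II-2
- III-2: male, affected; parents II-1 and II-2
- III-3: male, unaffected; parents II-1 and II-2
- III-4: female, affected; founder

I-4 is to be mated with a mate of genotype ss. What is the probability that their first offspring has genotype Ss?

1/2

I-4 is unaffected so carries S and passed s to II-3 (ss), so I-4 is Ss.
The cross gives 1/2 Ss : 1/2 ss, so P(offspring has genotype Ss) = 1/2.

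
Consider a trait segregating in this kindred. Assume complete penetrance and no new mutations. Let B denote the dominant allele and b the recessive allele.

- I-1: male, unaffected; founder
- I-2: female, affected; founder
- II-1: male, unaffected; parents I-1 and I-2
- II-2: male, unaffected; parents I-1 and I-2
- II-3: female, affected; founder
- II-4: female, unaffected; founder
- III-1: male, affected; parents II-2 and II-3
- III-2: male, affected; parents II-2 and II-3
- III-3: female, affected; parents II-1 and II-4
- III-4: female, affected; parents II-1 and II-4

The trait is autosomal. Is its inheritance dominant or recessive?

recessive

II-1 and II-4 are both unaffected yet have an affected child III-3. Under dominance, an affected child requires at least one affected parent, so the trait cannot be dominant.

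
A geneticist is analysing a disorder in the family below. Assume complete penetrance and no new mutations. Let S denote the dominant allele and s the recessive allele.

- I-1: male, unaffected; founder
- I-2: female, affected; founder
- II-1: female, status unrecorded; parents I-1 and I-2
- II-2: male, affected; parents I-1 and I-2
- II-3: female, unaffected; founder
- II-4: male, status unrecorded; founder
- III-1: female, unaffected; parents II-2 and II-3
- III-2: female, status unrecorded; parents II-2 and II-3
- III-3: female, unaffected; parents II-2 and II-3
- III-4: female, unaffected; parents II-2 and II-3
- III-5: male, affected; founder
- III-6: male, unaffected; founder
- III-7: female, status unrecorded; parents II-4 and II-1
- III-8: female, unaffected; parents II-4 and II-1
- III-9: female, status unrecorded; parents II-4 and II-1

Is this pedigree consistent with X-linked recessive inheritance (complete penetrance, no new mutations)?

A consistent assignment under X-linked recessive exists: I-1 X^S Y, I-2 X^s X^s, II-1 X^S X^s, II-2 X^s Y, II-3 X^S X^S, II-4 X^S Y, III-1 X^S X^s, III-2 X^S X^s, III-3 X^S X^s, III-4 X^S X^s, III-5 X^s Y, III-6 X^S Y, III-7 X^S X^S, III-8 X^S X^S, III-9 X^S X^S.
In this assignment every recorded phenotype matches its genotype and every non-founder's genotype is obtainable from its parents' genotypes, so the pedigree is consistent.

Yes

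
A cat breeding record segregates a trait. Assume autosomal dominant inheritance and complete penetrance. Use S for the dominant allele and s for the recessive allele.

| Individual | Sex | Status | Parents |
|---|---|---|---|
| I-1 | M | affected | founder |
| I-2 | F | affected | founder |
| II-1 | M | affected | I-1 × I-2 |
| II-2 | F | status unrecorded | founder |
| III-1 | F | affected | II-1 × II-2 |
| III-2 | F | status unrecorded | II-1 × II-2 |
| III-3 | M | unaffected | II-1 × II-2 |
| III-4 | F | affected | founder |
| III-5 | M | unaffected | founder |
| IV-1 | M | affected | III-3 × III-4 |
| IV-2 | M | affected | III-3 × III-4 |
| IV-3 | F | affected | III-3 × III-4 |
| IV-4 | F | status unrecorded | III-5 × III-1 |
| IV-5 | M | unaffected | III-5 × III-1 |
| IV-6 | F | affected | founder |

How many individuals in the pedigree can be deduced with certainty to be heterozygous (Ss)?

5

Obligate heterozygotes: II-1 is affected so carries S and passed s to III-3 (ss), so II-1 is Ss; III-1 is affected so carries S and passed s to IV-5 (ss), so III-1 is Ss; IV-1 is affected so carries S and received s from III-3 (ss), so IV-1 is Ss; IV-2 is affected so carries S and received s from III-3 (ss), so IV-2 is Ss; IV-3 is affected so carries S and received s from III-3 (ss), so IV-3 is Ss.
Every other individual is either homozygous by phenotype or has at least one consistent homozygous assignment, so the count is 5.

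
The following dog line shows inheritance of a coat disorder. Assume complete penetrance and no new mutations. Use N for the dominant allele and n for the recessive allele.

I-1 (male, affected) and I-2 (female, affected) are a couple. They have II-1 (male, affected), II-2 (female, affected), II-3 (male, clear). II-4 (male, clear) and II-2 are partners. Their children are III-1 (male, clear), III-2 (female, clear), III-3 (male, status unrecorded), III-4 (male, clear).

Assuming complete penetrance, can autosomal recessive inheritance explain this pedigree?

Under autosomal recessive, II-3 (clear, male) cannot arise from I-1 (affected) × I-2 (affected).

No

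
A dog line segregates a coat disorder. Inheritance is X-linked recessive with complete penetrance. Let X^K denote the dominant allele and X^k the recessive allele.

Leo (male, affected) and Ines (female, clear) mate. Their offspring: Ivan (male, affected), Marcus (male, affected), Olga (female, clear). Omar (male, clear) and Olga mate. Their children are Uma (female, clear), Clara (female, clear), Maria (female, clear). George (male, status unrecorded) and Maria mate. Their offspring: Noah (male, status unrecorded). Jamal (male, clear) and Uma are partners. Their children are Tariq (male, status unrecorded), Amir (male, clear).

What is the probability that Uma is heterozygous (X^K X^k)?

Omar is clear, so Omar is X^K Y.
Olga is clear so carries K and received k from Leo (X^k Y), so Olga is X^K X^k.
Their cross gives offspring ratios 1/2 X^K X^K : 1/2 X^K X^k. Conditioning on Uma being clear, P(X^K X^k) = 1/2 / 1 = 1/2 before taking Uma's own offspring into account.
Jamal is clear, so Jamal is X^K Y.
Now use Uma's offspring. Probability of each recorded status — clear son Amir: 1/2 if Uma is X^K X^k, 1 if X^K X^K. (Tariq: equally likely either way, so uninformative.)
Bayes: P(X^K X^k) = 1/2·1/2 / (1/2·1/2 + 1/2·1) = 1/3.

1/3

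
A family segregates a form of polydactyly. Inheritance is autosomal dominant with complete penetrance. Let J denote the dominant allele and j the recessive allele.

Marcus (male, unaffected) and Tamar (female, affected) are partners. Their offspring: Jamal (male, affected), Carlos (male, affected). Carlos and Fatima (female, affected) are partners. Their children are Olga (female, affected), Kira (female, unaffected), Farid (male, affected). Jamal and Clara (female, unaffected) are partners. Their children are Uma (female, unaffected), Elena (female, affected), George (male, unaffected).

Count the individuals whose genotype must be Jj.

4

Obligate heterozygotes: Jamal is affected so carries J and received j from Marcus (jj), so Jamal is Jj; Carlos is affected so carries J and received j from Marcus (jj), so Carlos is Jj; Fatima is affected so carries J and passed j to Kira (jj), so Fatima is Jj; Elena is affected so carries J and received j from Clara (jj), so Elena is Jj.
Every other individual is either homozygous by phenotype or has at least one consistent homozygous assignment, so the count is 4.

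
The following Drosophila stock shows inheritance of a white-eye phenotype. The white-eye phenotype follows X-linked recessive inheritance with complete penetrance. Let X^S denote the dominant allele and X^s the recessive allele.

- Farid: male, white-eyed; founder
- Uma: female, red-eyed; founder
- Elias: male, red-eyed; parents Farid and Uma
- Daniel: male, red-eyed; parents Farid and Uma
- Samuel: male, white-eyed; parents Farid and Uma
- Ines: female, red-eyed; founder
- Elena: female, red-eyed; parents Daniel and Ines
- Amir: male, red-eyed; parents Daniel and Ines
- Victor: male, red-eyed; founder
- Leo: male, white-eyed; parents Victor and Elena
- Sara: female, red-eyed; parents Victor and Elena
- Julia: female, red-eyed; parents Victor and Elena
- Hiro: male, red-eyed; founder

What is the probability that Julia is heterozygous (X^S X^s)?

1/2

Victor is red-eyed, so Victor is X^S Y.
Elena is red-eyed so carries S and passed s to Leo (X^s Y), so Elena is X^S X^s.
Their cross gives offspring ratios 1/2 X^S X^S : 1/2 X^S X^s. Conditioning on Julia being red-eyed, P(X^S X^s) = 1/2 / 1 = 1/2.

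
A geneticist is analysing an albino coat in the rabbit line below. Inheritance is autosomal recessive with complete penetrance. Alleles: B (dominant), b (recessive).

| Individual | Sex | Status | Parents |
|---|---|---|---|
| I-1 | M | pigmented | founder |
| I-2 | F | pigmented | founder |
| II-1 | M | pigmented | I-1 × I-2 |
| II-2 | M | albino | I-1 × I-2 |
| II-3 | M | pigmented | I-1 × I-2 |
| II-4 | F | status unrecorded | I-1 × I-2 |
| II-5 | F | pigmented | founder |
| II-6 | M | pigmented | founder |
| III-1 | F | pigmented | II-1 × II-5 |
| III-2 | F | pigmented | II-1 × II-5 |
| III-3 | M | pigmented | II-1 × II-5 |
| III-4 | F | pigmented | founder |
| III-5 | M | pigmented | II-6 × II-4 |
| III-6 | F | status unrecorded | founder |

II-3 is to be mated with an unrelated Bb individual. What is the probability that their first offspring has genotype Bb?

1/2

I-1 is pigmented so carries B and passed b to II-2 (bb), so I-1 is Bb.
I-2 is pigmented so carries B and passed b to II-2 (bb), so I-2 is Bb.
II-3 is a pigmented offspring of I-1 (Bb) × I-2 (Bb), whose cross gives 1/4 BB : 1/2 Bb : 1/4 bb; conditioning on being pigmented, II-3 is BB with probability 1/3, Bb with probability 2/3.
Summing over parental genotype combinations, P(offspring has genotype Bb) = 1/3·1/2 + 2/3·1/2 = 1/2.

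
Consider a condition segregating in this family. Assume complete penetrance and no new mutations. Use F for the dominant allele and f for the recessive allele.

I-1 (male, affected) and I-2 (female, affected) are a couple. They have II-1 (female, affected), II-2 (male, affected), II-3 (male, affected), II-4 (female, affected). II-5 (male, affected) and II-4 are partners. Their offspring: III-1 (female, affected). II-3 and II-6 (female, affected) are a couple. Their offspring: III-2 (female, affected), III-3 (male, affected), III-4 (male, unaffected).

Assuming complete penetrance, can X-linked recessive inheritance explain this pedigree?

No

Under X-linked recessive, III-4 (unaffected, male) cannot arise from II-3 (affected) × II-6 (affected).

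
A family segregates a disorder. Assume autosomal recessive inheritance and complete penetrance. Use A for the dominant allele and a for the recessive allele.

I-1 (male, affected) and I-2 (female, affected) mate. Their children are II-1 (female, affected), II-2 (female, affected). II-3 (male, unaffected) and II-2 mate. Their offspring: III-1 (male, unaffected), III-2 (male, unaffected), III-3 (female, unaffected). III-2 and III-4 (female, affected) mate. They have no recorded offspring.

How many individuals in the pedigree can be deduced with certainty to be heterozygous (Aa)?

Obligate heterozygotes: III-1 is unaffected so carries A and received a from II-2 (aa), so III-1 is Aa; III-2 is unaffected so carries A and received a from II-2 (aa), so III-2 is Aa; III-3 is unaffected so carries A and received a from II-2 (aa), so III-3 is Aa.
Every other individual is either homozygous by phenotype or has at least one consistent homozygous assignment, so the count is 3.

3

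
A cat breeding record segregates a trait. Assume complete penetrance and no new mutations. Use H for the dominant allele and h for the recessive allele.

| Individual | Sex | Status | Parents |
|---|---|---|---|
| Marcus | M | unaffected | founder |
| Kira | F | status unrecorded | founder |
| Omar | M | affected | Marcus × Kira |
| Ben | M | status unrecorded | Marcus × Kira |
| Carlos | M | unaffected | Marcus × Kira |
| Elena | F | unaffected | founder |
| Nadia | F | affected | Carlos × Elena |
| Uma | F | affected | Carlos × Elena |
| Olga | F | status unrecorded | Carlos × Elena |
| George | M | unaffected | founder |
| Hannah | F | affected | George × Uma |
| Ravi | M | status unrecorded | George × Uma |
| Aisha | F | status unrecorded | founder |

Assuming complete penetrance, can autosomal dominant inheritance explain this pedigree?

Under autosomal dominant, Nadia (affected, female) cannot arise from Carlos (unaffected) × Elena (unaffected).

No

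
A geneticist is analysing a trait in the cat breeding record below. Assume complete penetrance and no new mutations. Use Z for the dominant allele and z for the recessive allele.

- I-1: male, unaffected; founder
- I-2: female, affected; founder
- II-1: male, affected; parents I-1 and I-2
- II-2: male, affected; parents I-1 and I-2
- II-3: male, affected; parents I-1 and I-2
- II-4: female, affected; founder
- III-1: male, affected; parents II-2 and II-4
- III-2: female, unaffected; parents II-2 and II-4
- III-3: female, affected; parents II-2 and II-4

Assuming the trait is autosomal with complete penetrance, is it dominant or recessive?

dominant

II-2 and II-4 are both affected yet have an unaffected child III-2. Under a recessive model two affected parents are homozygous and every child would be affected, so the trait cannot be recessive.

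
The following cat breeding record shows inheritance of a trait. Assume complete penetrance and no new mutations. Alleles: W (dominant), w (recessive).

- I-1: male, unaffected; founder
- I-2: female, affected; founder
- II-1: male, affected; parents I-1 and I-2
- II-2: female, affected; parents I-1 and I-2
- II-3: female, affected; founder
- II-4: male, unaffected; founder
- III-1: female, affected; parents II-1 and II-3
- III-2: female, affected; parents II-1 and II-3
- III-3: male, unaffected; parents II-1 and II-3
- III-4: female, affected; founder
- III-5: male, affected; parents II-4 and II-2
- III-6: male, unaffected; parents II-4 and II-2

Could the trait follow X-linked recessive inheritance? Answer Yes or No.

No

Under X-linked recessive, II-2 (affected, female) cannot arise from I-1 (unaffected) × I-2 (affected).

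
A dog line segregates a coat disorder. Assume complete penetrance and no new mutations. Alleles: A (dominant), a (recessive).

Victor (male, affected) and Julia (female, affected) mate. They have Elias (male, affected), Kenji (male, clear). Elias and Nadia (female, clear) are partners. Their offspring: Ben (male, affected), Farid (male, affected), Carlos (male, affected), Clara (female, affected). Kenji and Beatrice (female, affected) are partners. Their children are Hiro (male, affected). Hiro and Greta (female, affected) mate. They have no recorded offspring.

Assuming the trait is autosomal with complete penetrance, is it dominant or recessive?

Victor and Julia are both affected yet have a clear child Kenji. Under a recessive model two affected parents are homozygous and every child would be affected, so the trait cannot be recessive.

dominant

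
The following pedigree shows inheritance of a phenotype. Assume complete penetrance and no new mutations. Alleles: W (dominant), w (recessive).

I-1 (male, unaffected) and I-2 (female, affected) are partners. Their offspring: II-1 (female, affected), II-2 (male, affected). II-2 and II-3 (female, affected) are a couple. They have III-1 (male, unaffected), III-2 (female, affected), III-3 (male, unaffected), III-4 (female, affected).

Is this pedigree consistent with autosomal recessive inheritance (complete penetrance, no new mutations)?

Under autosomal recessive, III-1 (unaffected, male) cannot arise from II-2 (affected) × II-3 (affected).

No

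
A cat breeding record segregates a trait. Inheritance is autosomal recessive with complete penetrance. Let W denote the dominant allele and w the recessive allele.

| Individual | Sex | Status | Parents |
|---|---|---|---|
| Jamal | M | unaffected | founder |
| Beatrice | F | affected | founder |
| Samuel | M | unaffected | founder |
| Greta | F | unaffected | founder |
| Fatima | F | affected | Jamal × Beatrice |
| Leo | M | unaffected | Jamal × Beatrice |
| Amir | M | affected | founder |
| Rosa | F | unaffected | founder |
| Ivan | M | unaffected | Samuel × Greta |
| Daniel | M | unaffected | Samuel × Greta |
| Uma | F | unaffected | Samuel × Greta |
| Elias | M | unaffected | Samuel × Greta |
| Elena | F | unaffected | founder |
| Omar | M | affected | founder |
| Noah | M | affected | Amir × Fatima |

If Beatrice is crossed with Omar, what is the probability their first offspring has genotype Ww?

Beatrice is affected, so Beatrice is ww.
Omar is affected, so Omar is ww.
The cross gives 1 ww, so P(offspring has genotype Ww) = 0.

0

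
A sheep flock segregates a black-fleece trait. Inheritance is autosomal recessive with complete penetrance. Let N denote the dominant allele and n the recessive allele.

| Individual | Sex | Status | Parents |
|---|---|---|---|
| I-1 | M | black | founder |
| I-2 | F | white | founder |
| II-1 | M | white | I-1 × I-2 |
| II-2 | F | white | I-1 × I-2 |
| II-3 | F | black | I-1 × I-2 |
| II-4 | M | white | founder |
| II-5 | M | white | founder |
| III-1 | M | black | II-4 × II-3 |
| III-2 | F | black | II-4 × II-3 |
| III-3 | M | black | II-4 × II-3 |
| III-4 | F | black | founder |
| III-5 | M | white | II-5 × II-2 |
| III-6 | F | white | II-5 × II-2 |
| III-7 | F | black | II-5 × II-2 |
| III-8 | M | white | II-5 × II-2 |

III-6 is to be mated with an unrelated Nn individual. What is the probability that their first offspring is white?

II-5 is white so carries N and passed n to III-7 (nn), so II-5 is Nn.
II-2 is white so carries N and received n from I-1 (nn), so II-2 is Nn.
III-6 is a white offspring of II-5 (Nn) × II-2 (Nn), whose cross gives 1/4 NN : 1/2 Nn : 1/4 nn; conditioning on being white, III-6 is NN with probability 1/3, Nn with probability 2/3.
Summing over parental genotype combinations, P(offspring is white) = 1/3·1 + 2/3·3/4 = 5/6.

5/6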